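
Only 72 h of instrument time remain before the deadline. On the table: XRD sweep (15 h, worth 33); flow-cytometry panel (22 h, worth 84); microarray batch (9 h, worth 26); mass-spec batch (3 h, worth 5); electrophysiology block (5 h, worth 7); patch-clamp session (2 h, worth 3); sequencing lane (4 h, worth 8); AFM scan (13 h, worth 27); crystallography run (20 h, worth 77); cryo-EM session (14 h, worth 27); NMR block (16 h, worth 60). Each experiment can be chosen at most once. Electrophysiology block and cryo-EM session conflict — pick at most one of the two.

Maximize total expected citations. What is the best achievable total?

255

By expected citations per h: crystallography run 3.85, flow-cytometry panel 3.82, NMR block 3.75 lead.
Taking flow-cytometry panel + microarray batch + mass-spec batch + patch-clamp session + crystallography run + NMR block: 72 h used, 255 in expected citations.
Flow-cytometry panel + microarray batch + sequencing lane + crystallography run + NMR block (71 h) also reaches 255 — a tie, but nothing goes higher.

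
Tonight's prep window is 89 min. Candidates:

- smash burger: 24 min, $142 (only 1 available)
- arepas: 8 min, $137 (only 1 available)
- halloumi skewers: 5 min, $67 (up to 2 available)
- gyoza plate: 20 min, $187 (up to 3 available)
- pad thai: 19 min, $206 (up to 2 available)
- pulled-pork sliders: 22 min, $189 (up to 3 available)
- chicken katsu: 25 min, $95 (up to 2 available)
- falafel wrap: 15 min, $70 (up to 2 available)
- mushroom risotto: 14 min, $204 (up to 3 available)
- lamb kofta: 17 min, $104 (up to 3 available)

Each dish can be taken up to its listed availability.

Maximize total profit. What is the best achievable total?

1161

Filling by ratio: arepas + 2×halloumi skewers + pad thai + 3×mushroom risotto for 1089, with 10 min left unused.
The 10 min tied up in 2×halloumi skewers is better spent on pad thai — total rises to 1161 (88 min).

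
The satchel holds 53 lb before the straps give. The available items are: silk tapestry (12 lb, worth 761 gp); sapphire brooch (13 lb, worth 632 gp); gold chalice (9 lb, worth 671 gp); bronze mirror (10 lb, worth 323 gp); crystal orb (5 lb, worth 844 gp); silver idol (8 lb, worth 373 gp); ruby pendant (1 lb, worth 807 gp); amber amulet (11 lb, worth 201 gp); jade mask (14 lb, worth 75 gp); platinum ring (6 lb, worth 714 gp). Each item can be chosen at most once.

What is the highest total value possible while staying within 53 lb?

4493

Taking the top-ratio items first gives silk tapestry + sapphire brooch + gold chalice + crystal orb + ruby pendant + platinum ring for 4429 (46 lb).
Replace sapphire brooch with bronze mirror + silver idol: the trade gains 64 net, giving 4493 at 51 lb.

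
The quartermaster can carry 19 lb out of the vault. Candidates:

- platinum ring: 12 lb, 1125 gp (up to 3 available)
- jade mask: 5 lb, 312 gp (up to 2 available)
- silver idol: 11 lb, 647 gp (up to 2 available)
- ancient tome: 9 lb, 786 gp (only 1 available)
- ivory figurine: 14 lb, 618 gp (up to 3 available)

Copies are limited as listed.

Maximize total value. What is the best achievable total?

1437

The ratio ordering already packs tightly: platinum ring + jade mask, 17 lb, 1437.
Every other selection either busts 19 lb or exceeds an availability limit or fails to beat 1437.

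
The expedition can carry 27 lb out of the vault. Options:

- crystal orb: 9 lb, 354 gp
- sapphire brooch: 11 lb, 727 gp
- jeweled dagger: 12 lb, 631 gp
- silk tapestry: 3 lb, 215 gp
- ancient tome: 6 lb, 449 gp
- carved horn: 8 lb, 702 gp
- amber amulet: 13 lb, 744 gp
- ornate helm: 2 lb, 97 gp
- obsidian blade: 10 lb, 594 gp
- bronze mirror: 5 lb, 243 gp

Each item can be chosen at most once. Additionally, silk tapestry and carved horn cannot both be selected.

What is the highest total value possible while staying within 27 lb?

1975

Density check — carved horn 87.75, ancient tome 74.83, silk tapestry 71.67 are the best per lb.
Best packing: sapphire brooch + ancient tome + carved horn + ornate helm — 27 lb, 1975 total.
An exhaustive check of the 1024 subsets confirms 1975.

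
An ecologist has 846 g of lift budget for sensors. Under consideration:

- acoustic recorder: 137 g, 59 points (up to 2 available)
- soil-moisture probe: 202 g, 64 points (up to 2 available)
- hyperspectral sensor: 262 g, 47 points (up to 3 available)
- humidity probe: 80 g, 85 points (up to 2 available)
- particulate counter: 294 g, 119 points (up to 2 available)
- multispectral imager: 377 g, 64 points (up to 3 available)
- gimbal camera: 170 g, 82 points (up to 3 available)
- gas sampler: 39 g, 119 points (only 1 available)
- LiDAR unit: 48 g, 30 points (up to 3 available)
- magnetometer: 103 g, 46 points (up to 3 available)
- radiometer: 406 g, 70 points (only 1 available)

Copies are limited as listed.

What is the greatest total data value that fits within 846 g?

Density check — gas sampler 3.05, humidity probe 1.06, LiDAR unit 0.62 are the best per g.
Greedy by ratio would take 2×humidity probe + 2×gimbal camera + gas sampler + 3×LiDAR unit + magnetometer: 786 g used, total 589.
Replace LiDAR unit with magnetometer: the trade gains 16 net, giving 605 at 841 g.
Nothing else within 846 g beats 605.

605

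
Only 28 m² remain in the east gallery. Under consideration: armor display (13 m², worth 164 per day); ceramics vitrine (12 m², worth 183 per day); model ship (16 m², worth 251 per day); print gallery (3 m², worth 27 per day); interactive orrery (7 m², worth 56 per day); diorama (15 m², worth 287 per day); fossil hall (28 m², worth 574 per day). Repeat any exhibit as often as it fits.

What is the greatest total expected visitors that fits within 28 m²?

Best packing: fossil hall — 28 m², 574 total.
That's the maximum — no swap from here does better than 574.

574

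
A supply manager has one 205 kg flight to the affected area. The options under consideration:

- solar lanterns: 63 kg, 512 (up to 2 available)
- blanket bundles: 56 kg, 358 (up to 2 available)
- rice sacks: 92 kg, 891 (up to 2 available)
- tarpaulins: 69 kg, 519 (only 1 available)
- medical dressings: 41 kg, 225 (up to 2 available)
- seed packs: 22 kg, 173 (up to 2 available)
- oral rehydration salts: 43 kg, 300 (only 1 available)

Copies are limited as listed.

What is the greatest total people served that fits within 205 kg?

Ranking by ratio (people served/kg): rice sacks 9.68, solar lanterns 8.13, seed packs 7.86, tarpaulins 7.52.
Taking 2×rice sacks: 184 kg used, 1782 in people served.
Nothing else within 205 kg beats 1782.

1782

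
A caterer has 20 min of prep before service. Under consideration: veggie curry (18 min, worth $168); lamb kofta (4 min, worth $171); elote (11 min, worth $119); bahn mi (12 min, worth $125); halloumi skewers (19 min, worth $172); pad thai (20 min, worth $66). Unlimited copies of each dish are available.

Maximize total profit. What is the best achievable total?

855

Density check — lamb kofta 42.75, elote 10.82, bahn mi 10.42, veggie curry 9.33 are the best per min.
Best packing: 5×lamb kofta — 20 min, 855 total.
No other feasible combination exceeds 855.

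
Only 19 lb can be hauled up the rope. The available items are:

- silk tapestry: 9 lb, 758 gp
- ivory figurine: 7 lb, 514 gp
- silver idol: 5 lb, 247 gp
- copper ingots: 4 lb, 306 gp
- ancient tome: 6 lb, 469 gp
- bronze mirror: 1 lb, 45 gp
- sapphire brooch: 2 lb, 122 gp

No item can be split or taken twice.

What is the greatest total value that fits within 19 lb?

Best packing: silk tapestry + copper ingots + ancient tome — 19 lb, 1533 total.
Next best is silk tapestry + ivory figurine + bronze mirror + sapphire brooch at 1439 (19 lb) — short by 94.

1533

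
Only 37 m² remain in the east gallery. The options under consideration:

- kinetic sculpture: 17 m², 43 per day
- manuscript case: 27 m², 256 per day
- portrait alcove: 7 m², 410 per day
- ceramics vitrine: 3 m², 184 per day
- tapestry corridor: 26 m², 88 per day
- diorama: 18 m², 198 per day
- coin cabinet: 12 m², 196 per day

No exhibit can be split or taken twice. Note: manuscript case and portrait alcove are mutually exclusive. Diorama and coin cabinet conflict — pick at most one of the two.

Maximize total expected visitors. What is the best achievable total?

792

Greedy by ratio would take portrait alcove + ceramics vitrine + coin cabinet: 22 m² used, total 790.
Dropping coin cabinet frees 12 m²; slotting in diorama (18 m²) lifts the total to 792 at 28 m².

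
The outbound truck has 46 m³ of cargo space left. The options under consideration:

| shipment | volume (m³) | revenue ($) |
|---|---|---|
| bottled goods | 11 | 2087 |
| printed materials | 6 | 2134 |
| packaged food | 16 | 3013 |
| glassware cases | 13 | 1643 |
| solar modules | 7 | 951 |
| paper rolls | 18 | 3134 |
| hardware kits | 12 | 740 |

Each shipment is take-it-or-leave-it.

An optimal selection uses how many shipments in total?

4

Best achievable revenue is 8877.
bottled goods + printed materials + packaged food + glassware cases hits 8877 at 46 m³.
Every optimal selection uses 4 shipments.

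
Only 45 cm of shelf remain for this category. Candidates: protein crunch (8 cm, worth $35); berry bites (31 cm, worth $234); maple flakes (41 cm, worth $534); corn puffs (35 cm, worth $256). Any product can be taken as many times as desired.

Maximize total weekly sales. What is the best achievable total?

Ranking by ratio (weekly sales/cm): maple flakes 13.02, berry bites 7.55, corn puffs 7.31, protein crunch 4.38.
Best packing: maple flakes — 41 cm, 534 total.
No other feasible combination exceeds 534.

534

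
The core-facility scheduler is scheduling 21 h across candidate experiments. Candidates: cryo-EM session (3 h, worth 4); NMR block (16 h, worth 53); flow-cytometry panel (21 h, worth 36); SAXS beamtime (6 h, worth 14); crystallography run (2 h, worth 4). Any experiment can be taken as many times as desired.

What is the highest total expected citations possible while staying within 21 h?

61

Cryo-EM session + NMR block + crystallography run uses 21 of the 21 h and totals 61.
That's the maximum — no swap from here does better than 61.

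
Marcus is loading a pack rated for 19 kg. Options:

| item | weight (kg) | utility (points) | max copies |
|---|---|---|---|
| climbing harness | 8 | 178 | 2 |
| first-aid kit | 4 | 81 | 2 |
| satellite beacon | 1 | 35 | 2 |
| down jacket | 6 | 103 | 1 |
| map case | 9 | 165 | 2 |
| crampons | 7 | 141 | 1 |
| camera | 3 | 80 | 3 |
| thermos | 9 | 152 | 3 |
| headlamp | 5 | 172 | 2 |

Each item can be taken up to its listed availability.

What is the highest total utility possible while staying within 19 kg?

584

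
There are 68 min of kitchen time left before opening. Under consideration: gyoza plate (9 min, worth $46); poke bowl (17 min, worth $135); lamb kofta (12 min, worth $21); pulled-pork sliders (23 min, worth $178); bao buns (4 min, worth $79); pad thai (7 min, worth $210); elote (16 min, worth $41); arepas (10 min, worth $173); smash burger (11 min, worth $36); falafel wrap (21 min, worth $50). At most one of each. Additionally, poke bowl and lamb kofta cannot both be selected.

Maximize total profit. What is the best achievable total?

775

By profit per min: pad thai 30.00, bao buns 19.75, arepas 17.30 lead.
The ratio ordering already packs tightly: poke bowl + pulled-pork sliders + bao buns + pad thai + arepas, 61 min, 775.
Every other selection either busts 68 min or breaks a pairing rule or fails to beat 775.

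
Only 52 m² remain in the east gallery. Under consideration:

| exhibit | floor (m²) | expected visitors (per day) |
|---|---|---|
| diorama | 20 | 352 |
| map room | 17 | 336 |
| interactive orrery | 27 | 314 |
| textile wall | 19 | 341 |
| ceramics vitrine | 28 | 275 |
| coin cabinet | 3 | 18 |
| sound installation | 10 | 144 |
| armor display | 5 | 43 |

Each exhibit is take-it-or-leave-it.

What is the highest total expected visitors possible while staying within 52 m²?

875

Ranking by ratio (expected visitors/m²): map room 19.76, textile wall 17.95, diorama 17.60.
A density-first pass picks map room + textile wall + sound installation + armor display — 864 at 51 m².
Replace textile wall with diorama: the trade gains 11 net, giving 875 at 52 m².
No other feasible combination exceeds 875.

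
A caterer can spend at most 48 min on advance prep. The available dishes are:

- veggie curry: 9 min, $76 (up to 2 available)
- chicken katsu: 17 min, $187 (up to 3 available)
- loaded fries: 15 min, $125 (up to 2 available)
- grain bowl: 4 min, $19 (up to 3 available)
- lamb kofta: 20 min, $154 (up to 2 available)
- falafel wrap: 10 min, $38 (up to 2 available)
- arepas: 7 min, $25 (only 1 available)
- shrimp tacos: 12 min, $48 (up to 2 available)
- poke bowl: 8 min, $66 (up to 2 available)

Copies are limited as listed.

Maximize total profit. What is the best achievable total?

Veggie curry + 2×chicken katsu + grain bowl uses 47 of the 48 min and totals 469.
Every other selection either busts 48 min or exceeds an availability limit or fails to beat 469.

469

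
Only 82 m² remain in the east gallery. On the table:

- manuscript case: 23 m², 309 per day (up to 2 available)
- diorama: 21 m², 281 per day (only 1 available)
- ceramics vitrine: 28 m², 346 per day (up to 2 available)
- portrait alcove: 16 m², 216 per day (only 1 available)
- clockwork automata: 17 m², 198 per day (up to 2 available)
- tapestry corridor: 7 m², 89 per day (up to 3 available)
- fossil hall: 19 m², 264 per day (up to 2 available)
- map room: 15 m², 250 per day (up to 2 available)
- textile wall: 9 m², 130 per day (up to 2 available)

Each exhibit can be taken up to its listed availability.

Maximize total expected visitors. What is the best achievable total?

1206

By expected visitors per m²: map room 16.67, textile wall 14.44, fossil hall 13.89 lead.
The ratio heuristic lands on 2×tapestry corridor + fossil hall + 2×map room + 2×textile wall (1202) but leaves 1 m² idle.
Dropping 2×textile wall frees 18 m²; slotting in fossil hall (19 m²) lifts the total to 1206 at 82 m².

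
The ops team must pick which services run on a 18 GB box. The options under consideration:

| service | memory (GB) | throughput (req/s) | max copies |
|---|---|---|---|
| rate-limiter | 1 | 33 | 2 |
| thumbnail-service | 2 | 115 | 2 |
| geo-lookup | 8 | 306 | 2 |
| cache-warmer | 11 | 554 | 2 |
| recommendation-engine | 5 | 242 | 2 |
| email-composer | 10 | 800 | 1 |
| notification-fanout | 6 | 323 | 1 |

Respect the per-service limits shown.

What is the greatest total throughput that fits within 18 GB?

By throughput per GB: email-composer 80.00, thumbnail-service 57.50, notification-fanout 53.83, cache-warmer 50.36 lead.
Filling by ratio: 2×rate-limiter + 2×thumbnail-service + email-composer for 1096, with 2 GB left unused.
Dropping 2×rate-limiter and thumbnail-service frees 4 GB; slotting in notification-fanout (6 GB) lifts the total to 1238 at 18 GB.
No other feasible combination exceeds 1238.

1238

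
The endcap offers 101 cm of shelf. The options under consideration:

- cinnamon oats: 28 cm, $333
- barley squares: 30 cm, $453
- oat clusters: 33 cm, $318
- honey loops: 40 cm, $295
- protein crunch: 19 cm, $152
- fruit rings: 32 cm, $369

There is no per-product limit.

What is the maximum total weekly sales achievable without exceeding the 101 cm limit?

The ratio ordering already packs tightly: 3×barley squares, 90 cm, 1359.
The spare 11 cm is too small for any remaining product, and no exchange beats 1359.

1359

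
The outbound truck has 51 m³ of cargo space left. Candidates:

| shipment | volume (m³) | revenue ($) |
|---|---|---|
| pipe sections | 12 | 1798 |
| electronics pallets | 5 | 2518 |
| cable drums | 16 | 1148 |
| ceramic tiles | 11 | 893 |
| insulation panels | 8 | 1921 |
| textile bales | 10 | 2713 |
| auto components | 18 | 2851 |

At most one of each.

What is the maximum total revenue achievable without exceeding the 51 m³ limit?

10098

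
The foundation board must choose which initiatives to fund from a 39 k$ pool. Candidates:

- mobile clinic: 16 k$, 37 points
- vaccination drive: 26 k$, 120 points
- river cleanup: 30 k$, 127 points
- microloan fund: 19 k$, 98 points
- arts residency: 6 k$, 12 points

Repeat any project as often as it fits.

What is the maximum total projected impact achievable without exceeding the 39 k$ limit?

Ranking by ratio (projected impact/k$): microloan fund 5.16, vaccination drive 4.62, river cleanup 4.23.
The ratio ordering already packs tightly: 2×microloan fund, 38 k$, 196.

196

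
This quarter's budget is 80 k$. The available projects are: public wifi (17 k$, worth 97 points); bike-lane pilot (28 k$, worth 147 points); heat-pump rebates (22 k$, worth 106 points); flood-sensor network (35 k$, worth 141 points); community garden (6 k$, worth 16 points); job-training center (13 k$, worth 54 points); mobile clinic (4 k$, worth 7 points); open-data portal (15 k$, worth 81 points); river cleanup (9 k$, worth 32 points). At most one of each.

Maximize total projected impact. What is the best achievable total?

Density check — public wifi 5.71, open-data portal 5.40, bike-lane pilot 5.25, heat-pump rebates 4.82 are the best per k$.
The ratio heuristic lands on public wifi + bike-lane pilot + community garden + job-training center + open-data portal (395) but leaves 1 k$ idle.
Replace community garden and open-data portal with heat-pump rebates: the trade gains 9 net, giving 404 at 80 k$.
Next best is public wifi + bike-lane pilot + community garden + job-training center + open-data portal at 395 (79 k$) — short by 9.

404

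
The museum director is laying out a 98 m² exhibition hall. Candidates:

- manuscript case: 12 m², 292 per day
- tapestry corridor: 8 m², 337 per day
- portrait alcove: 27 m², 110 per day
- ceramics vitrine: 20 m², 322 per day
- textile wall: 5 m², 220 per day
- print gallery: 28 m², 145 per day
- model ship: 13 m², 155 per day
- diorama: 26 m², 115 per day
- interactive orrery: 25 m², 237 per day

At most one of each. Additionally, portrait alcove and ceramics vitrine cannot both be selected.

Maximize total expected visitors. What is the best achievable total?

1563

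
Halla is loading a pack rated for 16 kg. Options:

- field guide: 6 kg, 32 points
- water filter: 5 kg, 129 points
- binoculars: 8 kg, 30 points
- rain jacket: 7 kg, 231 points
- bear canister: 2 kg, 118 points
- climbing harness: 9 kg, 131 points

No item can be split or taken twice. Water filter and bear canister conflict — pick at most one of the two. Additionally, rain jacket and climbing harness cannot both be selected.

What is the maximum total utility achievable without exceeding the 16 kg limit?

381

Density check — bear canister 59.00, rain jacket 33.00, water filter 25.80, climbing harness 14.56 are the best per kg.
Taking field guide + rain jacket + bear canister: 15 kg used, 381 in utility.
That's the maximum — no feasible swap from here does better than 381.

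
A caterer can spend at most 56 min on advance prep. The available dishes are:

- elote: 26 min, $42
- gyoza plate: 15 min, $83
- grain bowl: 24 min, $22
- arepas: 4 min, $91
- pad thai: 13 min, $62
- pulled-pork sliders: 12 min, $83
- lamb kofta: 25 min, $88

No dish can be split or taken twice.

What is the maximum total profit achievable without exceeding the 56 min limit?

By profit per min: arepas 22.75, pulled-pork sliders 6.92, gyoza plate 5.53 lead.
Greedy by ratio would take gyoza plate + arepas + pad thai + pulled-pork sliders: 44 min used, total 319.
The 13 min tied up in pad thai is better spent on lamb kofta — total rises to 345 (56 min).

345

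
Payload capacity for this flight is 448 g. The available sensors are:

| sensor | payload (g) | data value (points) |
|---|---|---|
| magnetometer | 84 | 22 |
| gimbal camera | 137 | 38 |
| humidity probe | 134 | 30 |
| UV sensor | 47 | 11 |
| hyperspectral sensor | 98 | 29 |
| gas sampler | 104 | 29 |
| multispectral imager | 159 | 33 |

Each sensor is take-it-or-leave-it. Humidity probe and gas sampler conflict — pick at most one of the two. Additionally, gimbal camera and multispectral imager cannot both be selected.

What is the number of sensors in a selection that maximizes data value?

4

The maximum data value within 448 g is 118.
magnetometer + gimbal camera + hyperspectral sensor + gas sampler hits 118 at 423 g.
Any selection reaching 118 contains exactly 4 sensors.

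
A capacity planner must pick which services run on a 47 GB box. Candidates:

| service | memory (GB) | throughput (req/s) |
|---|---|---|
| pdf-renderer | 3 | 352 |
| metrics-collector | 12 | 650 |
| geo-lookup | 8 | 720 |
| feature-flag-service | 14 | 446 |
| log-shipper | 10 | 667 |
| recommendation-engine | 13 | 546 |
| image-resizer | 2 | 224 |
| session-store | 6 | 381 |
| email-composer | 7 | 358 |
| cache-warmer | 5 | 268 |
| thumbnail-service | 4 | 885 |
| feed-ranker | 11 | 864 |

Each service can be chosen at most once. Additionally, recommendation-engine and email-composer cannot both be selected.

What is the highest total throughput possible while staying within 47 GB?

Greedy by ratio would take pdf-renderer + geo-lookup + log-shipper + image-resizer + session-store + thumbnail-service + feed-ranker: 44 GB used, total 4093.
Replace image-resizer with cache-warmer: the trade gains 44 net, giving 4137 at 47 GB.
Runner-up pdf-renderer + geo-lookup + log-shipper + image-resizer + session-store + thumbnail-service + feed-ranker tops out at 4093.

4137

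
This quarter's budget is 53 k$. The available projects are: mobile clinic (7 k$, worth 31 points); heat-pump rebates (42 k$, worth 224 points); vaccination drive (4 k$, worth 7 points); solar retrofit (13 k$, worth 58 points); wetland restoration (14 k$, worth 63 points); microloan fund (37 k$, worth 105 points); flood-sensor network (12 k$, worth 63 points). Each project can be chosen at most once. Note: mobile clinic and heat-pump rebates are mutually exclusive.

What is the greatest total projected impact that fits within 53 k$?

Best packing: heat-pump rebates + vaccination drive — 46 k$, 231 total.
That's the maximum — no feasible swap from here does better than 231.

231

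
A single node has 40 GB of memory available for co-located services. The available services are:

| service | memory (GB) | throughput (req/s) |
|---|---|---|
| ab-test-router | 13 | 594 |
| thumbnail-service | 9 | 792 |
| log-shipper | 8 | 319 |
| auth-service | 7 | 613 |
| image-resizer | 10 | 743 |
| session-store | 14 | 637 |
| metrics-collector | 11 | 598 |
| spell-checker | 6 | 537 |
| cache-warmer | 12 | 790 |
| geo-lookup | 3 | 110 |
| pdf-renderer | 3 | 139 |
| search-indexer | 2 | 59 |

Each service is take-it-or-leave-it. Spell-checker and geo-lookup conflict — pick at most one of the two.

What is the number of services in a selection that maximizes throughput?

5

Best achievable throughput is 3004.
thumbnail-service + log-shipper + auth-service + image-resizer + spell-checker hits 3004 at 40 GB.
Any selection reaching 3004 contains exactly 5 services.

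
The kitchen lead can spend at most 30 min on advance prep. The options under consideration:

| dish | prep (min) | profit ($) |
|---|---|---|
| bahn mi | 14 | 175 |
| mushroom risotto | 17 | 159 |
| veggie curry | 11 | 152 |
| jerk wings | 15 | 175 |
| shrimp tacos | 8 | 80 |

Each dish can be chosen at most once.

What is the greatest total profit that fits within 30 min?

350

Taking the top-ratio dishes first gives bahn mi + veggie curry for 327 (25 min).
The 11 min tied up in veggie curry is better spent on jerk wings — total rises to 350 (29 min).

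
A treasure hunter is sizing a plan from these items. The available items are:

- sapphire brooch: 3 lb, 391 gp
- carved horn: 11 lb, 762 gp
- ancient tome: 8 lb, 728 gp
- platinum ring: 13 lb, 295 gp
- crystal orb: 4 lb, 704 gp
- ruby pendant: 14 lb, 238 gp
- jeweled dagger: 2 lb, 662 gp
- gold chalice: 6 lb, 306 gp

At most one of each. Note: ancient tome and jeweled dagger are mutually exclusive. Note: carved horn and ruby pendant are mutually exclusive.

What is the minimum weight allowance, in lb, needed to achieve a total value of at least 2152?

20

Minimise lb subject to total value ≥ 2152.
sapphire brooch + carved horn + crystal orb + jeweled dagger: 2519 value at 20 lb.
Below 20 lb the best achievable stays under 2152.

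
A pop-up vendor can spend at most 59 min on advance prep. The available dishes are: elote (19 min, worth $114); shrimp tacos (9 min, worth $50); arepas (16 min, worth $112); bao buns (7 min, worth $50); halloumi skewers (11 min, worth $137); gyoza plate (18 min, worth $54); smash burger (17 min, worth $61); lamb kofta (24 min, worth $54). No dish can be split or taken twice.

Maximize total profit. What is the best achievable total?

413

Taking elote + shrimp tacos + arepas + halloumi skewers: 55 min used, 413 in profit.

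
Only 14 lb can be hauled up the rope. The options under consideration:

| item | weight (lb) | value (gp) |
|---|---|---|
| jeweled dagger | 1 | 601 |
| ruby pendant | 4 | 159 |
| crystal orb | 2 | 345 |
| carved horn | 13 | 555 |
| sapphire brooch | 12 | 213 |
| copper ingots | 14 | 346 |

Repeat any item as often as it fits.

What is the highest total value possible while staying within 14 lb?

8414

Density check — jeweled dagger 601.00, crystal orb 172.50, carved horn 42.69, ruby pendant 39.75 are the best per lb.
The ratio ordering already packs tightly: 14×jeweled dagger, 14 lb, 8414.
Every other selection either busts 14 lb or fails to beat 8414.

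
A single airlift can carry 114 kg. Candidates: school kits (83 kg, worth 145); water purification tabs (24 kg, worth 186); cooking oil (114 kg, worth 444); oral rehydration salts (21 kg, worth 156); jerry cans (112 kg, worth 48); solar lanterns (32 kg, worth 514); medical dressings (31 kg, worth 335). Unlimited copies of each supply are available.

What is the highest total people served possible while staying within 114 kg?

1542

Best packing: 3×solar lanterns — 96 kg, 1542 total.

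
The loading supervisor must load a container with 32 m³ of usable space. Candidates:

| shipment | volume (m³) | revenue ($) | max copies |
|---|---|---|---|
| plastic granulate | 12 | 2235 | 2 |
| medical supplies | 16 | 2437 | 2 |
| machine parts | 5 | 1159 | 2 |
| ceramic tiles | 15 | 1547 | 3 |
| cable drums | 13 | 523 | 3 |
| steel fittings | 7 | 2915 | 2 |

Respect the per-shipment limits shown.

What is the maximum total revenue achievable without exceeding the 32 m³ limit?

By revenue per m³: steel fittings 416.43, machine parts 231.80, plastic granulate 186.25 lead.
The ratio heuristic lands on 2×machine parts + 2×steel fittings (8148) but leaves 8 m³ idle.
Dropping machine parts frees 5 m³; slotting in plastic granulate (12 m³) lifts the total to 9224 at 31 m³.

9224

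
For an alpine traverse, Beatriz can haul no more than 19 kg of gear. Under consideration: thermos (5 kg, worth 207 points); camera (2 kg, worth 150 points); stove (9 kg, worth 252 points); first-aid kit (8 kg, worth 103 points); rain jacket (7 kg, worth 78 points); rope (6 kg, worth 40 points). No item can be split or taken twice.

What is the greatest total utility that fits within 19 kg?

Best packing: thermos + camera + stove — 16 kg, 609 total.
The closest alternative, camera + stove + first-aid kit, reaches only 505.

609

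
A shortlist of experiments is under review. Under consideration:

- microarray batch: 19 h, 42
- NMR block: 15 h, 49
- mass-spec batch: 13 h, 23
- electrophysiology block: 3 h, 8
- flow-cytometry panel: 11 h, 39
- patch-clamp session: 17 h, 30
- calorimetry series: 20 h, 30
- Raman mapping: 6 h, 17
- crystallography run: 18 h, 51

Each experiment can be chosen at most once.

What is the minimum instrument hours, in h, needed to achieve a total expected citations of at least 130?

44

Minimise h subject to total expected citations ≥ 130.
NMR block + flow-cytometry panel + crystallography run: 139 expected citations at 44 h.
Below 44 h the best achievable stays under 130.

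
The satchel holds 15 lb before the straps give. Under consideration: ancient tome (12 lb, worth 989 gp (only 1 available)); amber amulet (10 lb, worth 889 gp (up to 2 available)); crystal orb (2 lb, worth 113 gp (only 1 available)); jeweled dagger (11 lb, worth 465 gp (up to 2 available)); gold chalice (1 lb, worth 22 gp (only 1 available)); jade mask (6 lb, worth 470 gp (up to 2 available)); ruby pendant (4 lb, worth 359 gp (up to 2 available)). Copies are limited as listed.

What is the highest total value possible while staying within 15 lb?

Density check — ruby pendant 89.75, amber amulet 88.90, ancient tome 82.42, jade mask 78.33 are the best per lb.
Taking the top-ratio items first gives gold chalice + jade mask + 2×ruby pendant for 1210 (15 lb).
Replace jade mask and ruby pendant with amber amulet: the trade gains 60 net, giving 1270 at 15 lb.
No other feasible combination exceeds 1270.

1270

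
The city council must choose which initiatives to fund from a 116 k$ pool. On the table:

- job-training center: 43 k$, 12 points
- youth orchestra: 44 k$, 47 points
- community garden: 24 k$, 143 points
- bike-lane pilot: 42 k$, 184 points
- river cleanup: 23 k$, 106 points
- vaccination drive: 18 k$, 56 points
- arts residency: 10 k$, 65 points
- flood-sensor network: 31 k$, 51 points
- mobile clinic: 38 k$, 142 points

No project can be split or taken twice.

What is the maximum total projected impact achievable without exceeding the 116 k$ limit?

534

By projected impact per k$: arts residency 6.50, community garden 5.96, river cleanup 4.61, bike-lane pilot 4.38 lead.
Greedy by ratio would take community garden + bike-lane pilot + river cleanup + arts residency: 99 k$ used, total 498.
Replace river cleanup with mobile clinic: the trade gains 36 net, giving 534 at 114 k$.
Next best is community garden + river cleanup + vaccination drive + arts residency + mobile clinic at 512 (113 k$) — short by 22.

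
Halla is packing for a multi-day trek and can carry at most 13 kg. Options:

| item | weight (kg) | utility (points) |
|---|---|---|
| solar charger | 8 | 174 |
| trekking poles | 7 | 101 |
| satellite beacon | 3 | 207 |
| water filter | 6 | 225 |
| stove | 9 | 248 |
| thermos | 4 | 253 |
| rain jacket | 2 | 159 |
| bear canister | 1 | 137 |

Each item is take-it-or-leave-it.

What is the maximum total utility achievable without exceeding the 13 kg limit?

774

A density-first pass picks satellite beacon + thermos + rain jacket + bear canister — 756 at 10 kg.
The 3 kg tied up in satellite beacon is better spent on water filter — total rises to 774 (13 kg).
The closest alternative, satellite beacon + thermos + rain jacket + bear canister, reaches only 756.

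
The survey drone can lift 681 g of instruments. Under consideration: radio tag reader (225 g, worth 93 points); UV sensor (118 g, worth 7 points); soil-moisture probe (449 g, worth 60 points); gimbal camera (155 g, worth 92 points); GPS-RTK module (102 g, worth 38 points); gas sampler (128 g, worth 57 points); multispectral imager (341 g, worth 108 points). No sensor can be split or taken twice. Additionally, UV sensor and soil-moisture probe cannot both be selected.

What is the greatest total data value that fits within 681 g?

280

The ratio ordering already packs tightly: radio tag reader + gimbal camera + GPS-RTK module + gas sampler, 610 g, 280.
No other feasible combination exceeds 280.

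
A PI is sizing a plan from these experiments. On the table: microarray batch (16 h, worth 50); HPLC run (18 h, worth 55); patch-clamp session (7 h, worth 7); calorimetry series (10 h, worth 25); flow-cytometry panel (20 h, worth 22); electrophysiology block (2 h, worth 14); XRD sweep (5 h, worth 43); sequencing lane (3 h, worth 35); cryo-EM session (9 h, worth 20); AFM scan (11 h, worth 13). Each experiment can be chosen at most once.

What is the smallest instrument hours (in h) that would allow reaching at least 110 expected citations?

19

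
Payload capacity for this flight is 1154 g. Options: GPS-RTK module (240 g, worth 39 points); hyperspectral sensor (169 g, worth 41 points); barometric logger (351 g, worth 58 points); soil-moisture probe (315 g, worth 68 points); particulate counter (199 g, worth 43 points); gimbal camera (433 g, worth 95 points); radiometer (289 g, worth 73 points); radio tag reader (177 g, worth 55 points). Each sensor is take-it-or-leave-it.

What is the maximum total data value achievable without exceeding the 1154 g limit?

Density check — radio tag reader 0.31, radiometer 0.25, hyperspectral sensor 0.24, gimbal camera 0.22 are the best per g.
The ratio heuristic lands on hyperspectral sensor + gimbal camera + radiometer + radio tag reader (264) but leaves 86 g idle.
Replace gimbal camera with soil-moisture probe + particulate counter: the trade gains 16 net, giving 280 at 1149 g.
An exhaustive check of the 256 subsets confirms 280.

280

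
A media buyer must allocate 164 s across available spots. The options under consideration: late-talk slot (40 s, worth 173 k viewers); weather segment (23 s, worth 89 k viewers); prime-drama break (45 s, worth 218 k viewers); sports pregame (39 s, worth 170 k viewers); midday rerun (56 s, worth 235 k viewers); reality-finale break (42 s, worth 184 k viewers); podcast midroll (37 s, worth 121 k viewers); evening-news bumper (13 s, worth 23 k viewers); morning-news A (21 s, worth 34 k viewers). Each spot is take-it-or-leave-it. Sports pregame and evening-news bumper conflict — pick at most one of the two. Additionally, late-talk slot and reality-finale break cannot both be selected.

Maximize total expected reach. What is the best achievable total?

Taking late-talk slot + weather segment + prime-drama break + midday rerun: 164 s used, 715 in expected reach.
An exhaustive check of the 512 subsets confirms 715.

715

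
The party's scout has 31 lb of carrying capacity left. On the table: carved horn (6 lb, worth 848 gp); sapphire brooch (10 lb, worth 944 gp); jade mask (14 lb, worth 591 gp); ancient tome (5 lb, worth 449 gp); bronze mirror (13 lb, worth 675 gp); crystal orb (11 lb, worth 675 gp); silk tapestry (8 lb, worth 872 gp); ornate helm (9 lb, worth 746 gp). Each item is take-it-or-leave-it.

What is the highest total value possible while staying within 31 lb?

Taking carved horn + sapphire brooch + ancient tome + silk tapestry: 29 lb used, 3113 in value.
The spare 2 lb is too small for any remaining item, and no exchange beats 3113.

3113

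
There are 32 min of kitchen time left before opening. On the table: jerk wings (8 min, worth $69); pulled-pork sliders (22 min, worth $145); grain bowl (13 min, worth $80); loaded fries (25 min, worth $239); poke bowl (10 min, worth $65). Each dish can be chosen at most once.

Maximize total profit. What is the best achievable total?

239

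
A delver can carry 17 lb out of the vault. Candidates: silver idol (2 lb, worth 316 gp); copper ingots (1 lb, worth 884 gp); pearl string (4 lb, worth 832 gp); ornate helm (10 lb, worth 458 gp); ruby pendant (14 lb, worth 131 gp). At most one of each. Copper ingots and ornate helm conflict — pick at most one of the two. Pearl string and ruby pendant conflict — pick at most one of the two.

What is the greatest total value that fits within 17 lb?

Best packing: silver idol + copper ingots + pearl string — 7 lb, 2032 total.

2032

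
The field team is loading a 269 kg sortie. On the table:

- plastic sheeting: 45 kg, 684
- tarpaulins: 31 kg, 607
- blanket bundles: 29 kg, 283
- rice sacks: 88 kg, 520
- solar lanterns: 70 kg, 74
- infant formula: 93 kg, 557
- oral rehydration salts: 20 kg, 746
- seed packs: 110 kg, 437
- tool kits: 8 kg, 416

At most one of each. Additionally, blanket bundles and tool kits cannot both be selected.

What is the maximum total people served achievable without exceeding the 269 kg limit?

3084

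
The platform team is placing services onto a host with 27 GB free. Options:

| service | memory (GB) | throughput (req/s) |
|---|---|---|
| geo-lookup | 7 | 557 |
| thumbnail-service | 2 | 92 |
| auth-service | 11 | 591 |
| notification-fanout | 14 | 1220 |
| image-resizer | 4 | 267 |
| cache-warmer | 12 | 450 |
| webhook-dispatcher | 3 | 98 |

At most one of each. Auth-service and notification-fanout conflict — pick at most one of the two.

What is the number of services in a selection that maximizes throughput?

Best achievable throughput is 2136.
For example geo-lookup + thumbnail-service + notification-fanout + image-resizer achieves it, using 27 GB.
Every optimal selection uses 4 services.

4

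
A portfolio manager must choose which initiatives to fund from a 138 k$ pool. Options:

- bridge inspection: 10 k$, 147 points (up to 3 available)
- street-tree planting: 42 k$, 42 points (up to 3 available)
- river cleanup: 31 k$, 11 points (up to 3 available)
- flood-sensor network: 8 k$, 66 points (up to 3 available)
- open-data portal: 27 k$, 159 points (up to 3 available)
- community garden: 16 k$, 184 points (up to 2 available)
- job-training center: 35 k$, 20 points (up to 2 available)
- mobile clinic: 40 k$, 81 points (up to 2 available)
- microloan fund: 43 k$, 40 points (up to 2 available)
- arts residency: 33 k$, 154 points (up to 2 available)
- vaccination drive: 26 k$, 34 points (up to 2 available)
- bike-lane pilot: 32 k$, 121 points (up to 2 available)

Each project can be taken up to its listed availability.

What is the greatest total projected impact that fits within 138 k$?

1259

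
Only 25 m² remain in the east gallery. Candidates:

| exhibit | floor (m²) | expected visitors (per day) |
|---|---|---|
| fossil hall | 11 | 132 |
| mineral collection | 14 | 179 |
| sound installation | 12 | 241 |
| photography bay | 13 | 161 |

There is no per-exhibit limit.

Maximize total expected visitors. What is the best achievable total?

Ranking by ratio (expected visitors/m²): sound installation 20.08, mineral collection 12.79, photography bay 12.38, fossil hall 12.00.
The ratio ordering already packs tightly: 2×sound installation, 24 m², 482.
The spare 1 m² is too small for any remaining exhibit, and no exchange beats 482.

482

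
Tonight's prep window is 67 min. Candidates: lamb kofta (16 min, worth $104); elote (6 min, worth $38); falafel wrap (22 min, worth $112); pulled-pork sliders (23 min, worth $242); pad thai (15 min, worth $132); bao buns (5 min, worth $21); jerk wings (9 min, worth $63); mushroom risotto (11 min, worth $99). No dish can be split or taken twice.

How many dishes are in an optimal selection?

4

The maximum profit within 67 min is 577.
For example lamb kofta + pulled-pork sliders + pad thai + mushroom risotto achieves it, using 65 min.
All optima have 4 dishes.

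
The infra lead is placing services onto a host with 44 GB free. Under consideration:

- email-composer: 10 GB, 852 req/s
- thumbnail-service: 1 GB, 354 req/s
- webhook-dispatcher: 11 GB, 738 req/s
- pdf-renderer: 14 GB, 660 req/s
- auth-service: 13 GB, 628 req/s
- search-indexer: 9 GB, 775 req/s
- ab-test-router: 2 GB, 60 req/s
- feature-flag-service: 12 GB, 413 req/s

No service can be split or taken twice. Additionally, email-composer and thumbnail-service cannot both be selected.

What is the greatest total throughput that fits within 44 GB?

By throughput per GB: thumbnail-service 354.00, search-indexer 86.11, email-composer 85.20, webhook-dispatcher 67.09 lead.
Best packing: email-composer + webhook-dispatcher + pdf-renderer + search-indexer — 44 GB, 3025 total.

3025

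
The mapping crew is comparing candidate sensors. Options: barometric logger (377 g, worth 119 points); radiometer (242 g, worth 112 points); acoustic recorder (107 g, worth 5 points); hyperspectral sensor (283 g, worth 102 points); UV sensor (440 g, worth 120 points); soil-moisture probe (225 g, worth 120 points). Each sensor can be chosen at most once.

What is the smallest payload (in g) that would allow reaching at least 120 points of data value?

225

Need the lightest bundle worth ≥ 120.
soil-moisture probe reaches 120 using 225 g.
Below 225 g the best achievable stays under 120.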